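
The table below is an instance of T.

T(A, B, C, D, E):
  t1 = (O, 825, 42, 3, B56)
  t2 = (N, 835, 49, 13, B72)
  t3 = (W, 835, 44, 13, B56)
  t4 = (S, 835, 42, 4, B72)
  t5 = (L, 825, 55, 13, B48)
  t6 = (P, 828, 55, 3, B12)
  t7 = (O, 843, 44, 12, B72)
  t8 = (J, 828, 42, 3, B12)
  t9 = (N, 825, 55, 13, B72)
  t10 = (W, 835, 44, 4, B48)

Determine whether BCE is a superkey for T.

Yes

All 10 rows have distinct BCE values, so BCE → (all attributes) holds and BCE is a superkey.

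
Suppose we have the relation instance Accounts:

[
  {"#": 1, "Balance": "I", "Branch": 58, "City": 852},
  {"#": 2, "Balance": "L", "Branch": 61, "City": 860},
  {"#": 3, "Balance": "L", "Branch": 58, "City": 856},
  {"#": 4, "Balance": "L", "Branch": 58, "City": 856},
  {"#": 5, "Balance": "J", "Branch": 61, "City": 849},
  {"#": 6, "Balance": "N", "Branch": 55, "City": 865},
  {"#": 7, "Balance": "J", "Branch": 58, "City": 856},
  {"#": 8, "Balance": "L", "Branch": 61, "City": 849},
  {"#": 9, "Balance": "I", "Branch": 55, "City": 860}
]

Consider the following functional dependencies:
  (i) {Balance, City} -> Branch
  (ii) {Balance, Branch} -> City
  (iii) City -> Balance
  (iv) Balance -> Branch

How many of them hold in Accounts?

(i) {Balance, City} -> Branch: every LHS value maps to a single RHS value — holds.
(ii) {Balance, Branch} -> City: (Balance=L, Branch=61): rows 2, 8 → City takes values {860, 849} — violation — fails.
(iii) City -> Balance: City=860: rows 2, 9 → Balance takes values {L, I} — violation; City=856: rows 3, 4, 7 → Balance takes values {L, J} — violation; City=849: rows 5, 8 → Balance takes values {J, L} — violation — fails.
(iv) Balance -> Branch: Balance=I: rows 1, 9 → Branch takes values {58, 55} — violation; Balance=L: rows 2, 3, 4, 8 → Branch takes values {61, 58} — violation; Balance=J: rows 5, 7 → Branch takes values {61, 58} — violation — fails.
1 of the 4 dependencies holds.

1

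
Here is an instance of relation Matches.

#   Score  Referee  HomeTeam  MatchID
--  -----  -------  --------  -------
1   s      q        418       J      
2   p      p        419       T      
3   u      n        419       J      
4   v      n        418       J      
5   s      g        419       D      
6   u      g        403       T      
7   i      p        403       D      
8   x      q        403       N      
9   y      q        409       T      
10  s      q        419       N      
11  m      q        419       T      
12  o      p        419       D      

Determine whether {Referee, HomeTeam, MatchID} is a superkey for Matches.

Yes

All 12 rows have distinct {Referee, HomeTeam, MatchID} values, so {Referee, HomeTeam, MatchID} → (all attributes) holds and {Referee, HomeTeam, MatchID} is a superkey.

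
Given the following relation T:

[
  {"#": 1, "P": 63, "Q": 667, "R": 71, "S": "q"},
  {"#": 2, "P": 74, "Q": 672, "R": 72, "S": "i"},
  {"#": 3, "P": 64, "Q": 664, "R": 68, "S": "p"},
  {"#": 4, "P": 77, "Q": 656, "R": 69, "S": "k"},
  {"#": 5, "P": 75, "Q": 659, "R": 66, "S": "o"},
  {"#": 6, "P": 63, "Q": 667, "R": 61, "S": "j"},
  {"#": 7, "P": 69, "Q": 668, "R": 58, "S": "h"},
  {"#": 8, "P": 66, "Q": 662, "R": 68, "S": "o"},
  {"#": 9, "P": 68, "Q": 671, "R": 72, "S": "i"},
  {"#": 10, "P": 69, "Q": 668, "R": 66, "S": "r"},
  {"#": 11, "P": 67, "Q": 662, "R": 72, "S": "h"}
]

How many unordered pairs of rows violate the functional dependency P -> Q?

P=63: all 2 rows agree on Q — 0 pairs.
P=69: all 2 rows agree on Q — 0 pairs.

0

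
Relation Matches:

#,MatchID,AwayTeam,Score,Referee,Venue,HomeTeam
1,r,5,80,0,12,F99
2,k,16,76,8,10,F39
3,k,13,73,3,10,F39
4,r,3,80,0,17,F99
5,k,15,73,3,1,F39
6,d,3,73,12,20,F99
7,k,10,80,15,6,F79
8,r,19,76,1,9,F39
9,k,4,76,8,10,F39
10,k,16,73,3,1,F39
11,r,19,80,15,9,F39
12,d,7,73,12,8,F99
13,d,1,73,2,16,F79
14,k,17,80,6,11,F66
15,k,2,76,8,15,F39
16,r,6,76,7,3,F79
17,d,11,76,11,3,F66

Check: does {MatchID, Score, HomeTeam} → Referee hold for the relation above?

(MatchID=r, Score=80, HomeTeam=F99): rows 1, 4 → Referee = 0, 0 ✓
(MatchID=k, Score=76, HomeTeam=F39): rows 2, 9, 15 → Referee = 8, 8, 8 ✓
(MatchID=k, Score=73, HomeTeam=F39): rows 3, 5, 10 → Referee = 3, 3, 3 ✓
(MatchID=d, Score=73, HomeTeam=F99): rows 6, 12 → Referee = 12, 12 ✓
(MatchID=k, Score=80, HomeTeam=F79): row 7 → Referee = 15 ✓
(MatchID=r, Score=76, HomeTeam=F39): row 8 → Referee = 1 ✓
(MatchID=r, Score=80, HomeTeam=F39): row 11 → Referee = 15 ✓
(MatchID=d, Score=73, HomeTeam=F79): row 13 → Referee = 2 ✓
(MatchID=k, Score=80, HomeTeam=F66): row 14 → Referee = 6 ✓
(MatchID=r, Score=76, HomeTeam=F79): row 16 → Referee = 7 ✓
(MatchID=d, Score=76, HomeTeam=F66): row 17 → Referee = 11 ✓
Every {MatchID, Score, HomeTeam} value is associated with a single Referee value, so {MatchID, Score, HomeTeam} → Referee holds.

Yes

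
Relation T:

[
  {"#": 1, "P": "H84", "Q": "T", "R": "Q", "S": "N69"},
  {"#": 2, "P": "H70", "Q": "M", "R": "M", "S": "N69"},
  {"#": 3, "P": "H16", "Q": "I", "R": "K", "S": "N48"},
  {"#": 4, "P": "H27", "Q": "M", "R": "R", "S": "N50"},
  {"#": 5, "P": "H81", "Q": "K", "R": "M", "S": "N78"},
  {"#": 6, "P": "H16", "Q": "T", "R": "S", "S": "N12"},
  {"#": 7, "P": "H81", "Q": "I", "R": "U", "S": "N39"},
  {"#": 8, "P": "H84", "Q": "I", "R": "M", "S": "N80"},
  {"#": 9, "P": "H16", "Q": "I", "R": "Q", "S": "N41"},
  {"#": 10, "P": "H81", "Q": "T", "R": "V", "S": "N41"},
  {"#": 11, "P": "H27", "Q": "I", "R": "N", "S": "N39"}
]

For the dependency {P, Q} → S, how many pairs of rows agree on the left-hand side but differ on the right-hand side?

(P=H16, Q=I): violating pairs (3,9) — 1 pair.

1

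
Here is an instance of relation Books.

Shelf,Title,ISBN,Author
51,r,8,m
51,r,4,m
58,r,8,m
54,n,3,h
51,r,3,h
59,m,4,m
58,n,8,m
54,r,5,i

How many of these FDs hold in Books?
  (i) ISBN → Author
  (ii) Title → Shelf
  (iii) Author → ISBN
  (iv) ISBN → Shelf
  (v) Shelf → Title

1

(i) ISBN → Author: every LHS value maps to a single RHS value — holds.
(ii) Title → Shelf: Title=r: 5 rows → Shelf takes values {51, 58, 54} — violation; Title=n: 2 rows → Shelf takes values {54, 58} — violation — fails.
(iii) Author → ISBN: Author=m: 5 rows → ISBN takes values {8, 4} — violation — fails.
(iv) ISBN → Shelf: ISBN=8: 3 rows → Shelf takes values {51, 58} — violation; ISBN=4: 2 rows → Shelf takes values {51, 59} — violation; ISBN=3: 2 rows → Shelf takes values {54, 51} — violation — fails.
(v) Shelf → Title: Shelf=58: 2 rows → Title takes values {r, n} — violation; Shelf=54: 2 rows → Title takes values {n, r} — violation — fails.
1 of the 5 dependencies holds.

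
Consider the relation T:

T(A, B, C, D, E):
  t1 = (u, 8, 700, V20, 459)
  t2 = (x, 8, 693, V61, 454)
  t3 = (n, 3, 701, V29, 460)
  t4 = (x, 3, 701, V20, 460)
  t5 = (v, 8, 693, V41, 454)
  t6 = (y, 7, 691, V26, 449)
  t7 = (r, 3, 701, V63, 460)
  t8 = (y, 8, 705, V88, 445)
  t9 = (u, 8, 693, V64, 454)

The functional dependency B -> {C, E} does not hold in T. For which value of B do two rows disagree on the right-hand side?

8

B=8: rows 1, 2, 5, 8, 9 → {C,E} takes values {(700, 459), (693, 454), (705, 445)} — violation
B=3: rows 3, 4, 7 → {C,E} = (701, 460), (701, 460), (701, 460) ✓
B=7: row 6 → {C,E} = (691, 449) ✓
The only B value with inconsistent RHS is B=8.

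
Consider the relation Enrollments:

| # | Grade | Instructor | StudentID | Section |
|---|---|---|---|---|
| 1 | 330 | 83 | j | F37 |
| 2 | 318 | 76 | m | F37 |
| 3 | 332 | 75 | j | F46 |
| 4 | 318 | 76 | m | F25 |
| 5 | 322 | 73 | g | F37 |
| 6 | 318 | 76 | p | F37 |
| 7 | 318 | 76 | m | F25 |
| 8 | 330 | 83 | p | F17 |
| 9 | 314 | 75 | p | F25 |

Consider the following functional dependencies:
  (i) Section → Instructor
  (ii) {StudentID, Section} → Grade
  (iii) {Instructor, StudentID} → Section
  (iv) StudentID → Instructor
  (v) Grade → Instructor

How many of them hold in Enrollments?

2

(i) Section → Instructor: Section=F37: rows 1, 2, 5, 6 → Instructor takes values {83, 76, 73} — violation; Section=F25: rows 4, 7, 9 → Instructor takes values {76, 75} — violation — fails.
(ii) {StudentID, Section} → Grade: every LHS value maps to a single RHS value — holds.
(iii) {Instructor, StudentID} → Section: (Instructor=76, StudentID=m): rows 2, 4, 7 → Section takes values {F37, F25} — violation — fails.
(iv) StudentID → Instructor: StudentID=j: rows 1, 3 → Instructor takes values {83, 75} — violation; StudentID=p: rows 6, 8, 9 → Instructor takes values {76, 83, 75} — violation — fails.
(v) Grade → Instructor: every LHS value maps to a single RHS value — holds.
2 of the 5 dependencies hold.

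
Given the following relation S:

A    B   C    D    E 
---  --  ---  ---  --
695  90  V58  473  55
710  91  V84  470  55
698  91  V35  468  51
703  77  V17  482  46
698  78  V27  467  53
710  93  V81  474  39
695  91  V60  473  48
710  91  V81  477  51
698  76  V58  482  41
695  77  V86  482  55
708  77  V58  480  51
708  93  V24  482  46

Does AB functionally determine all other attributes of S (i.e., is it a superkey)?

Two distinct rows share (A=710, B=91), so AB does not determine every attribute — not a superkey.

No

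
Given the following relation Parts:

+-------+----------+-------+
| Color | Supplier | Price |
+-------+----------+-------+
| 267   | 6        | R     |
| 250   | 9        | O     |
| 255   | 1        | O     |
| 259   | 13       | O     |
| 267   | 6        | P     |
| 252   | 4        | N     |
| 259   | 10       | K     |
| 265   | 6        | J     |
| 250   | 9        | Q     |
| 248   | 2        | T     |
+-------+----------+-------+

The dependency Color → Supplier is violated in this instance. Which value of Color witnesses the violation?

Color=267: 2 rows → Supplier = 6, 6 ✓
Color=250: 2 rows → Supplier = 9, 9 ✓
Color=255: 1 row → Supplier = 1 ✓
Color=259: 2 rows → Supplier takes values {13, 10} — violation
Color=252: 1 row → Supplier = 4 ✓
Color=265: 1 row → Supplier = 6 ✓
Color=248: 1 row → Supplier = 2 ✓
The only Color value with inconsistent Supplier is Color=259.

259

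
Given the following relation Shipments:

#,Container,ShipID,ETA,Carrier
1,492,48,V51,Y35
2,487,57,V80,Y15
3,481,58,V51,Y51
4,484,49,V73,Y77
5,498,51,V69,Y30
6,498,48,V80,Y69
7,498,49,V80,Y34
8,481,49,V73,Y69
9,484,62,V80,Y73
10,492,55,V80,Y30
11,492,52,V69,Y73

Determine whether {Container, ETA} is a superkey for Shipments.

Rows 6 and 7 have the same {Container, ETA} value (Container=498, ETA=V80) but are distinct tuples, so {Container, ETA} does not determine every attribute — not a superkey.

No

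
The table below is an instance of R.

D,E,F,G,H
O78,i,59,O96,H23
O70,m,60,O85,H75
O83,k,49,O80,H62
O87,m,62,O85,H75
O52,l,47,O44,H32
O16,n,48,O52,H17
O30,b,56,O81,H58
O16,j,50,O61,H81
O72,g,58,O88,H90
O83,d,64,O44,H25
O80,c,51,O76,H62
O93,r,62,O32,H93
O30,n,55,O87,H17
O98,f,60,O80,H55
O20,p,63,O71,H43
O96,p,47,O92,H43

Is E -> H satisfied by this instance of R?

Yes

E=i: 1 row → H = H23 ✓
E=m: 2 rows → H = H75, H75 ✓
E=k: 1 row → H = H62 ✓
E=l: 1 row → H = H32 ✓
E=n: 2 rows → H = H17, H17 ✓
E=b: 1 row → H = H58 ✓
E=j: 1 row → H = H81 ✓
E=g: 1 row → H = H90 ✓
E=d: 1 row → H = H25 ✓
E=c: 1 row → H = H62 ✓
E=r: 1 row → H = H93 ✓
E=f: 1 row → H = H55 ✓
E=p: 2 rows → H = H43, H43 ✓
Every E value is associated with a single H value, so E -> H holds.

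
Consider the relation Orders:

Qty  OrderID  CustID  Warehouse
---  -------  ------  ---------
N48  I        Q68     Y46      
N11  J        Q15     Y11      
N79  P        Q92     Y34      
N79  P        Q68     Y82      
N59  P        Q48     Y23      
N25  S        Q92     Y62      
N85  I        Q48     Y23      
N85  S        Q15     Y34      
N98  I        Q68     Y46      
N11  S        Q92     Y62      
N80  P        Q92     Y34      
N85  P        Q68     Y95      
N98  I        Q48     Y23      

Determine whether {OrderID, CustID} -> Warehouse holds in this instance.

(OrderID=I, CustID=Q68): 2 rows → Warehouse = Y46, Y46 ✓
(OrderID=J, CustID=Q15): 1 row → Warehouse = Y11 ✓
(OrderID=P, CustID=Q92): 2 rows → Warehouse = Y34, Y34 ✓
(OrderID=P, CustID=Q68): 2 rows → Warehouse takes values {Y82, Y95} — violation
(OrderID=P, CustID=Q48): 1 row → Warehouse = Y23 ✓
(OrderID=S, CustID=Q92): 2 rows → Warehouse = Y62, Y62 ✓
(OrderID=I, CustID=Q48): 2 rows → Warehouse = Y23, Y23 ✓
(OrderID=S, CustID=Q15): 1 row → Warehouse = Y34 ✓
Two rows agree on {OrderID, CustID} but differ on Warehouse, so {OrderID, CustID} -> Warehouse does not hold.

No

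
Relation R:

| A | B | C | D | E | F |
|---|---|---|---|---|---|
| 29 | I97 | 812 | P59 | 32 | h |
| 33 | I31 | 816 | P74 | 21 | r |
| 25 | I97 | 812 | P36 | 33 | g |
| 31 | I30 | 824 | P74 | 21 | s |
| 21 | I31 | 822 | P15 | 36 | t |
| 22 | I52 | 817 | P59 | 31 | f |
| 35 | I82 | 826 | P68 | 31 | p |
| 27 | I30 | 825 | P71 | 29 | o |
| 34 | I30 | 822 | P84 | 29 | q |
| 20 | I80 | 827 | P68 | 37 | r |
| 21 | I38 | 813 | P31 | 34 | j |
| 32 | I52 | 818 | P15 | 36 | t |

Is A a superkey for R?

No

Two distinct rows share A=21, so A does not determine every attribute — not a superkey.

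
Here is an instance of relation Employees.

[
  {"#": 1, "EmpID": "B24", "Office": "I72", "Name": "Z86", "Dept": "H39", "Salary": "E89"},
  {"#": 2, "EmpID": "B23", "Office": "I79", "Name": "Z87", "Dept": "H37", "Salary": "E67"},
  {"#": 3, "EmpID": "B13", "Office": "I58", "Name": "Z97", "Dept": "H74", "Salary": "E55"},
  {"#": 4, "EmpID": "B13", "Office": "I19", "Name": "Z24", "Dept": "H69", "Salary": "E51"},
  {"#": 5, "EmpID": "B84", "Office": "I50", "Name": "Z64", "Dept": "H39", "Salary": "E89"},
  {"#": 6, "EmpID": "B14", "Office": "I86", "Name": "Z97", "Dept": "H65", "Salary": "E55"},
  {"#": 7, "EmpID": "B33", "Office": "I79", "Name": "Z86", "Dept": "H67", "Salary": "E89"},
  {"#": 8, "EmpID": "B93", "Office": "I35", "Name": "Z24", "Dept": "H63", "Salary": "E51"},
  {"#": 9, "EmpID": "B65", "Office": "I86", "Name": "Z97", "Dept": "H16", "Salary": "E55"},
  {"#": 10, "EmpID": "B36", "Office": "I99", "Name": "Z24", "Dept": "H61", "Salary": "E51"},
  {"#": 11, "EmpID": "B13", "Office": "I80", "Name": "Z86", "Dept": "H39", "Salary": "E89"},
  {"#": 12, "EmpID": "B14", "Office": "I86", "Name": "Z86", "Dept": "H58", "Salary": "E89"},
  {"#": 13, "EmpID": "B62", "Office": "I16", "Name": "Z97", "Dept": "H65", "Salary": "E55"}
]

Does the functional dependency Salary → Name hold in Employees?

No

Salary=E89: rows 1, 5, 7, 11, 12 → Name takes values {Z86, Z64} — violation
Salary=E67: row 2 → Name = Z87 ✓
Salary=E55: rows 3, 6, 9, 13 → Name = Z97, Z97, Z97, Z97 ✓
Salary=E51: rows 4, 8, 10 → Name = Z24, Z24, Z24 ✓
Two rows agree on Salary but differ on Name, so Salary → Name does not hold.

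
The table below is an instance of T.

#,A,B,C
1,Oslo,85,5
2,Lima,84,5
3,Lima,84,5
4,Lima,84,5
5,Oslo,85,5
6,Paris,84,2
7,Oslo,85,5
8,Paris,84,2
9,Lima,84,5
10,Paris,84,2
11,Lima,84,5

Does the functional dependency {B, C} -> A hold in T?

(B=85, C=5): rows 1, 5, 7 → A = Oslo, Oslo, Oslo ✓
(B=84, C=5): rows 2, 3, 4, 9, 11 → A = Lima, Lima, Lima, Lima, Lima ✓
(B=84, C=2): rows 6, 8, 10 → A = Paris, Paris, Paris ✓
Every {B, C} value is associated with a single A value, so {B, C} -> A holds.

Yes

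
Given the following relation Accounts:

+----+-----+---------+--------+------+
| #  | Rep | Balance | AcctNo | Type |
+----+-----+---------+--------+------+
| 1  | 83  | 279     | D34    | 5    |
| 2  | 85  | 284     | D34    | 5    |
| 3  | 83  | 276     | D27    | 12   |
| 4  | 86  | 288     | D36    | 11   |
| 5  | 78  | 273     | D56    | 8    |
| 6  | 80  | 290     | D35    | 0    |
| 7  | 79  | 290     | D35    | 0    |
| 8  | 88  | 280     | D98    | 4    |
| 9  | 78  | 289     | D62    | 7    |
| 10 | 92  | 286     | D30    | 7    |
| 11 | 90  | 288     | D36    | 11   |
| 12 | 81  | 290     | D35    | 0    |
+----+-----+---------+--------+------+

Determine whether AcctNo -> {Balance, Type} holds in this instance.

AcctNo=D34: rows 1, 2 → {Balance,Type} takes values {(279, 5), (284, 5)} — violation
AcctNo=D27: row 3 → {Balance,Type} = (276, 12) ✓
AcctNo=D36: rows 4, 11 → {Balance,Type} = (288, 11), (288, 11) ✓
AcctNo=D56: row 5 → {Balance,Type} = (273, 8) ✓
AcctNo=D35: rows 6, 7, 12 → {Balance,Type} = (290, 0), (290, 0), (290, 0) ✓
AcctNo=D98: row 8 → {Balance,Type} = (280, 4) ✓
AcctNo=D62: row 9 → {Balance,Type} = (289, 7) ✓
AcctNo=D30: row 10 → {Balance,Type} = (286, 7) ✓
Two rows agree on AcctNo but differ on {Balance, Type}, so AcctNo -> {Balance, Type} does not hold.

No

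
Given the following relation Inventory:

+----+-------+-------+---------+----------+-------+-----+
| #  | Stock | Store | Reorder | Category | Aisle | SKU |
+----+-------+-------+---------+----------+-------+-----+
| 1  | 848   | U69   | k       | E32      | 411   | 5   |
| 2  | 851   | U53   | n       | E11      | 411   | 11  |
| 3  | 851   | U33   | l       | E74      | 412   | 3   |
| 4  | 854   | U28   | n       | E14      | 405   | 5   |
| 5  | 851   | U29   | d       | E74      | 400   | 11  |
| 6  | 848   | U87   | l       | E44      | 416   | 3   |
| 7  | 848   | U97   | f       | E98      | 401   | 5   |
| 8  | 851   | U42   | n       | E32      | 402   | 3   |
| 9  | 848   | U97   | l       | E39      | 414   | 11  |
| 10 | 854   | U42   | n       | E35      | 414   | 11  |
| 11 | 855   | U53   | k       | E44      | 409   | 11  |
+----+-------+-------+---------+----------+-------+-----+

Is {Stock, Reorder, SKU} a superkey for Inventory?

Yes

All 11 rows have distinct {Stock, Reorder, SKU} values, so {Stock, Reorder, SKU} → (all attributes) holds and {Stock, Reorder, SKU} is a superkey.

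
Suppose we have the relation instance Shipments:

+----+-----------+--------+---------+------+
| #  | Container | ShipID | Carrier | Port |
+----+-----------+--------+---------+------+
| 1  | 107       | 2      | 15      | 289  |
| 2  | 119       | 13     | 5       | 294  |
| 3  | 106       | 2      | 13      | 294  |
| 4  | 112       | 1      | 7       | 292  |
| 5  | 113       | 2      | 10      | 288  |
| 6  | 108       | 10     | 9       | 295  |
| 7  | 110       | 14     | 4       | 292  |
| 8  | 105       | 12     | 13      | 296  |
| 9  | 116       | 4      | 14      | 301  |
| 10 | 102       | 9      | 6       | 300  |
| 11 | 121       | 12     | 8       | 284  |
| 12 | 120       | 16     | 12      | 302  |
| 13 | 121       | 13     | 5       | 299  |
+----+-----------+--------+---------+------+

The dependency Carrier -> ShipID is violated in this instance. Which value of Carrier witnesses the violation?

Carrier=15: row 1 → ShipID = 2 ✓
Carrier=5: rows 2, 13 → ShipID = 13, 13 ✓
Carrier=13: rows 3, 8 → ShipID takes values {2, 12} — violation
Carrier=7: row 4 → ShipID = 1 ✓
Carrier=10: row 5 → ShipID = 2 ✓
Carrier=9: row 6 → ShipID = 10 ✓
Carrier=4: row 7 → ShipID = 14 ✓
Carrier=14: row 9 → ShipID = 4 ✓
Carrier=6: row 10 → ShipID = 9 ✓
Carrier=8: row 11 → ShipID = 12 ✓
Carrier=12: row 12 → ShipID = 16 ✓
The only Carrier value with inconsistent ShipID is Carrier=13.

13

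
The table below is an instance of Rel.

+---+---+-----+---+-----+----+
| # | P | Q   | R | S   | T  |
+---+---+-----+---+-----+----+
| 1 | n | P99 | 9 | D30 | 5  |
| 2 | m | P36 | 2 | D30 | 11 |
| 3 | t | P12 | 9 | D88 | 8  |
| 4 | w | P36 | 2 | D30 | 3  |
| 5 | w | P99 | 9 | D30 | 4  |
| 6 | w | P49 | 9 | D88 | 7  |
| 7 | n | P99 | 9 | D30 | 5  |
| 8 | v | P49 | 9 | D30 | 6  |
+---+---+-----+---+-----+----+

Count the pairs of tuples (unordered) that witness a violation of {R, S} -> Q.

(R=9, S=D30): violating pairs (1,8), (5,8), (7,8) — 3 pairs.
(R=2, S=D30): all 2 rows agree on Q — 0 pairs.
(R=9, S=D88): violating pairs (3,6) — 1 pair.

4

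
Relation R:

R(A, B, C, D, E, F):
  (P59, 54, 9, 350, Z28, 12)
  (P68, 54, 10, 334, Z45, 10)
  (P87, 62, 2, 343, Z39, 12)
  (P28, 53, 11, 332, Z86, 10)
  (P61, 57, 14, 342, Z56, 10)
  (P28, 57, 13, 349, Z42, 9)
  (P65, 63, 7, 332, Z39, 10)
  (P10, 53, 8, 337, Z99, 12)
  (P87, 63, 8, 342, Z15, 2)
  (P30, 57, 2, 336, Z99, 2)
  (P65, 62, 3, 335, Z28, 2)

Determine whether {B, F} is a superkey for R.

Yes

All 11 rows have distinct {B, F} values, so {B, F} → (all attributes) holds and {B, F} is a superkey.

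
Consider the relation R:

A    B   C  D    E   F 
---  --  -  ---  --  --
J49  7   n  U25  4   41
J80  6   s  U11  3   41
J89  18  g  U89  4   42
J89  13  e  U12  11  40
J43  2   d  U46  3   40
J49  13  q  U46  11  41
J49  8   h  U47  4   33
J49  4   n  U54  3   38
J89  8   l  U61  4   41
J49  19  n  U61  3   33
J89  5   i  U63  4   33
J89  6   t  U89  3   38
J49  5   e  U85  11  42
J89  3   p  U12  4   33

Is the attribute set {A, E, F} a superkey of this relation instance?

No

Two distinct rows share (A=J89, E=4, F=33), so {A, E, F} does not determine every attribute — not a superkey.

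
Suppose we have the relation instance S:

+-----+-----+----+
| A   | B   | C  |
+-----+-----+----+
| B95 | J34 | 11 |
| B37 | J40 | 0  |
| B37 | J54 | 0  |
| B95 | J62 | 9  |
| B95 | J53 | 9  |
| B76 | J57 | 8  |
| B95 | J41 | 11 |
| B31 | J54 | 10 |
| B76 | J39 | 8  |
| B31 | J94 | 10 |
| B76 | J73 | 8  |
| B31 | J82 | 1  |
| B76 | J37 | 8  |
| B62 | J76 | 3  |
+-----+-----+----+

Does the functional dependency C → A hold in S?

C=11: 2 rows → A = B95, B95 ✓
C=0: 2 rows → A = B37, B37 ✓
C=9: 2 rows → A = B95, B95 ✓
C=8: 4 rows → A = B76, B76, B76, B76 ✓
C=10: 2 rows → A = B31, B31 ✓
C=1: 1 row → A = B31 ✓
C=3: 1 row → A = B62 ✓
Every C value is associated with a single A value, so C → A holds.

Yes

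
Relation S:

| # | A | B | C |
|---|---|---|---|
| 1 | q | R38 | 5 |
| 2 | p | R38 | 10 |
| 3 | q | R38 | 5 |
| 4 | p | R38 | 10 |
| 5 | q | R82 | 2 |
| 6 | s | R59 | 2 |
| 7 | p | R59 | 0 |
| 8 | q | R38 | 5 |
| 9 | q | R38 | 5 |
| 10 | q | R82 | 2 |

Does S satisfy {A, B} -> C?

(A=q, B=R38): rows 1, 3, 8, 9 → C = 5, 5, 5, 5 ✓
(A=p, B=R38): rows 2, 4 → C = 10, 10 ✓
(A=q, B=R82): rows 5, 10 → C = 2, 2 ✓
(A=s, B=R59): row 6 → C = 2 ✓
(A=p, B=R59): row 7 → C = 0 ✓
Every {A, B} value is associated with a single C value, so {A, B} -> C holds.

Yes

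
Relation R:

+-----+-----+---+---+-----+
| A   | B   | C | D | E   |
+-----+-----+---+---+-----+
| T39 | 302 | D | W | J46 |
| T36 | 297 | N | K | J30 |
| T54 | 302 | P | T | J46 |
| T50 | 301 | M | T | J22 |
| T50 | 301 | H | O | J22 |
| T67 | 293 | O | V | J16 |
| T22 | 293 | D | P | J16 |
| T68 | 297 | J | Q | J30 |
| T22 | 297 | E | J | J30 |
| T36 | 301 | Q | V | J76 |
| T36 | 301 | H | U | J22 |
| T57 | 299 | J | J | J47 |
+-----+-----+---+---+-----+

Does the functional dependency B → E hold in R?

B=302: 2 rows → E = J46, J46 ✓
B=297: 3 rows → E = J30, J30, J30 ✓
B=301: 4 rows → E takes values {J22, J76} — violation
B=293: 2 rows → E = J16, J16 ✓
B=299: 1 row → E = J47 ✓
Two rows agree on B but differ on E, so B → E does not hold.

No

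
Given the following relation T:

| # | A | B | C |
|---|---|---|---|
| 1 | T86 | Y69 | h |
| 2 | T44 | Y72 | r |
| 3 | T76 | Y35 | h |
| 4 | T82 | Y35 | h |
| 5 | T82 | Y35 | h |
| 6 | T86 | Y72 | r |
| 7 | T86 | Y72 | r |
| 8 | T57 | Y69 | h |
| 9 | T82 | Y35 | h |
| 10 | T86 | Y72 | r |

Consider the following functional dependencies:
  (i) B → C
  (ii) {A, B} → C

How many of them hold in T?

(i) B → C: every LHS value maps to a single RHS value — holds.
(ii) {A, B} → C: every LHS value maps to a single RHS value — holds.
2 of the 2 dependencies hold.

2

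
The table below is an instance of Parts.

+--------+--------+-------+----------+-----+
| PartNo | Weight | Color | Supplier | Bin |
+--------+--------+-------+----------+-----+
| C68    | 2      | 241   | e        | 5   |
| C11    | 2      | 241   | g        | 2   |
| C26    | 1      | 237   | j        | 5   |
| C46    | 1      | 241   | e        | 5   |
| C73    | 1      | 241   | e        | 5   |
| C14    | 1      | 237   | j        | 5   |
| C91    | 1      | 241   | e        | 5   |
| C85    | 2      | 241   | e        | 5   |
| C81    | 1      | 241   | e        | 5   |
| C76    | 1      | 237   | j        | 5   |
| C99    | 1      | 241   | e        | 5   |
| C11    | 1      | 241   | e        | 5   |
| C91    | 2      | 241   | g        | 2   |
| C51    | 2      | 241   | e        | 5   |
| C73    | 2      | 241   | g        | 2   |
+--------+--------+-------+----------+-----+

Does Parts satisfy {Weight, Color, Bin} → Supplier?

(Weight=2, Color=241, Bin=5): 3 rows → Supplier = e, e, e ✓
(Weight=2, Color=241, Bin=2): 3 rows → Supplier = g, g, g ✓
(Weight=1, Color=237, Bin=5): 3 rows → Supplier = j, j, j ✓
(Weight=1, Color=241, Bin=5): 6 rows → Supplier = e, e, e, e, e, e ✓
Every {Weight, Color, Bin} value is associated with a single Supplier value, so {Weight, Color, Bin} → Supplier holds.

Yes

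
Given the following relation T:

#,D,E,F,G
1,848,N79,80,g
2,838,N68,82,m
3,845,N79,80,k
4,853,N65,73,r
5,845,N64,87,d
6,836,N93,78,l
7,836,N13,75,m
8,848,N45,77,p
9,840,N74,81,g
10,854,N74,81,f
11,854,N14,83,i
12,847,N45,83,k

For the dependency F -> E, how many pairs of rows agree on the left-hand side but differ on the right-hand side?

1

F=80: all 2 rows agree on E — 0 pairs.
F=81: all 2 rows agree on E — 0 pairs.
F=83: violating pairs (11,12) — 1 pair.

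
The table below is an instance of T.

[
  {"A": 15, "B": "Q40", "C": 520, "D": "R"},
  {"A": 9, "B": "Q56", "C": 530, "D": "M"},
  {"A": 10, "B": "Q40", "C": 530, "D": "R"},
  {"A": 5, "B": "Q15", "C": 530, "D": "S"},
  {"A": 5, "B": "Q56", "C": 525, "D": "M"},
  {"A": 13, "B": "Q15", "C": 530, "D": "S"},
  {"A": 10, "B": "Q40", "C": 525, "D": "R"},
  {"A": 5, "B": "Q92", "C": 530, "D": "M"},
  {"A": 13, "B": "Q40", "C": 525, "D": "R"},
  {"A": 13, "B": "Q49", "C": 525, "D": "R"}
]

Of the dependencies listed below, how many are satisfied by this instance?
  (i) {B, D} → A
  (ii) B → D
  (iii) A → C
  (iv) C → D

(i) {B, D} → A: (B=Q40, D=R): 4 rows → A takes values {15, 10, 13} — violation; (B=Q56, D=M): 2 rows → A takes values {9, 5} — violation; (B=Q15, D=S): 2 rows → A takes values {5, 13} — violation — fails.
(ii) B → D: every LHS value maps to a single RHS value — holds.
(iii) A → C: A=10: 2 rows → C takes values {530, 525} — violation; A=5: 3 rows → C takes values {530, 525} — violation; A=13: 3 rows → C takes values {530, 525} — violation — fails.
(iv) C → D: C=530: 5 rows → D takes values {M, R, S} — violation; C=525: 4 rows → D takes values {M, R} — violation — fails.
1 of the 4 dependencies holds.

1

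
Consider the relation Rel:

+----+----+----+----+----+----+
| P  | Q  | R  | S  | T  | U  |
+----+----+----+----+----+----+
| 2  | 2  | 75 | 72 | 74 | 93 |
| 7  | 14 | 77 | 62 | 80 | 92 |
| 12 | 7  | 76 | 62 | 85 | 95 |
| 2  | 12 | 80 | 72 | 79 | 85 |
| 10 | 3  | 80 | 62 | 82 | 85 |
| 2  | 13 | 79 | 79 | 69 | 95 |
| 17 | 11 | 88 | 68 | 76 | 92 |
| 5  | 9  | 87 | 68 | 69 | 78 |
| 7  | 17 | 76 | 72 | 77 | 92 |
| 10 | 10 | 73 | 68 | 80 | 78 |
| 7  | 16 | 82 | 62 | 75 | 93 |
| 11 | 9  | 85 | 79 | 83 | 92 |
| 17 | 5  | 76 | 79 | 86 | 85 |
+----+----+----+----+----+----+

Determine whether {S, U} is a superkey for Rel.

Two distinct rows share (S=68, U=78), so {S, U} does not determine every attribute — not a superkey.

No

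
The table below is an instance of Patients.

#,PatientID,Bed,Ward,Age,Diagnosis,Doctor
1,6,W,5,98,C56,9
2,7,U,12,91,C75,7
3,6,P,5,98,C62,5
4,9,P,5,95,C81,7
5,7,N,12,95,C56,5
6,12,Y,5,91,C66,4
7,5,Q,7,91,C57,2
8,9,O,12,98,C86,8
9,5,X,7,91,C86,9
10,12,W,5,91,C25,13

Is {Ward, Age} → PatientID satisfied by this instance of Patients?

(Ward=5, Age=98): rows 1, 3 → PatientID = 6, 6 ✓
(Ward=12, Age=91): row 2 → PatientID = 7 ✓
(Ward=5, Age=95): row 4 → PatientID = 9 ✓
(Ward=12, Age=95): row 5 → PatientID = 7 ✓
(Ward=5, Age=91): rows 6, 10 → PatientID = 12, 12 ✓
(Ward=7, Age=91): rows 7, 9 → PatientID = 5, 5 ✓
(Ward=12, Age=98): row 8 → PatientID = 9 ✓
Every {Ward, Age} value is associated with a single PatientID value, so {Ward, Age} → PatientID holds.

Yes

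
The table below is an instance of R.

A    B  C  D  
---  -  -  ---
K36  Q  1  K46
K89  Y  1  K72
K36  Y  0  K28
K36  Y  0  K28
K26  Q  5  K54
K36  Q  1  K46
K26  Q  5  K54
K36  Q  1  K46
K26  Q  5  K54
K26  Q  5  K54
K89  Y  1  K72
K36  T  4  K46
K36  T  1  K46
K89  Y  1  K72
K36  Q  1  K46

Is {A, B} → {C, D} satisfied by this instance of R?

(A=K36, B=Q): 4 rows → {C,D} = (1, K46), (1, K46), (1, K46), (1, K46) ✓
(A=K89, B=Y): 3 rows → {C,D} = (1, K72), (1, K72), (1, K72) ✓
(A=K36, B=Y): 2 rows → {C,D} = (0, K28), (0, K28) ✓
(A=K26, B=Q): 4 rows → {C,D} = (5, K54), (5, K54), (5, K54), (5, K54) ✓
(A=K36, B=T): 2 rows → {C,D} takes values {(4, K46), (1, K46)} — violation
Two rows agree on {A, B} but differ on {C, D}, so {A, B} → {C, D} does not hold.

No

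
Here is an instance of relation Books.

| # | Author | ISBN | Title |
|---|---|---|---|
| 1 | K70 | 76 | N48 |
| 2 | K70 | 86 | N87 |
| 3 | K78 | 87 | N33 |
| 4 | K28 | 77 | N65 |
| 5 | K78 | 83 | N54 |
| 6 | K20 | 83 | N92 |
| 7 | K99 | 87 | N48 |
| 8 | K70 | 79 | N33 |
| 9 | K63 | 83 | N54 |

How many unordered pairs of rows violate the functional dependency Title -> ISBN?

Title=N48: violating pairs (1,7) — 1 pair.
Title=N33: violating pairs (3,8) — 1 pair.
Title=N54: all 2 rows agree on ISBN — 0 pairs.

2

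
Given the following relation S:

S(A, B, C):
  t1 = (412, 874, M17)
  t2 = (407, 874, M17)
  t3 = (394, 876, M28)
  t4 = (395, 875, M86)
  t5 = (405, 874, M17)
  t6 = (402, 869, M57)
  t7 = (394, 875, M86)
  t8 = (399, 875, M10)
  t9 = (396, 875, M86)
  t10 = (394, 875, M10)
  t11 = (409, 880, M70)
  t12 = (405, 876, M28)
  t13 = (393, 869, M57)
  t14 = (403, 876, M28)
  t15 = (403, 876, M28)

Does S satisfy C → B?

Yes

C=M17: rows 1, 2, 5 → B = 874, 874, 874 ✓
C=M28: rows 3, 12, 14, 15 → B = 876, 876, 876, 876 ✓
C=M86: rows 4, 7, 9 → B = 875, 875, 875 ✓
C=M57: rows 6, 13 → B = 869, 869 ✓
C=M10: rows 8, 10 → B = 875, 875 ✓
C=M70: row 11 → B = 880 ✓
Every C value is associated with a single B value, so C → B holds.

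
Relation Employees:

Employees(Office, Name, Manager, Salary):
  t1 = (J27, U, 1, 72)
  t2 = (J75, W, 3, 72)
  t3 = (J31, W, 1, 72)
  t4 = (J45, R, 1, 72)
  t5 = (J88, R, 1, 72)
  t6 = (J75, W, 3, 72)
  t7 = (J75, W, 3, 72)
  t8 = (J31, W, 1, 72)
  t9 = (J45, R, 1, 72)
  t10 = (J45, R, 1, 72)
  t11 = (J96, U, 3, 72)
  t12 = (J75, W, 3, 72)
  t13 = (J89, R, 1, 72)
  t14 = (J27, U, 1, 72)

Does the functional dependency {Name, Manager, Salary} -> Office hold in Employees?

(Name=U, Manager=1, Salary=72): rows 1, 14 → Office = J27, J27 ✓
(Name=W, Manager=3, Salary=72): rows 2, 6, 7, 12 → Office = J75, J75, J75, J75 ✓
(Name=W, Manager=1, Salary=72): rows 3, 8 → Office = J31, J31 ✓
(Name=R, Manager=1, Salary=72): rows 4, 5, 9, 10, 13 → Office takes values {J45, J88, J89} — violation
(Name=U, Manager=3, Salary=72): row 11 → Office = J96 ✓
Two rows agree on {Name, Manager, Salary} but differ on Office, so {Name, Manager, Salary} -> Office does not hold.

No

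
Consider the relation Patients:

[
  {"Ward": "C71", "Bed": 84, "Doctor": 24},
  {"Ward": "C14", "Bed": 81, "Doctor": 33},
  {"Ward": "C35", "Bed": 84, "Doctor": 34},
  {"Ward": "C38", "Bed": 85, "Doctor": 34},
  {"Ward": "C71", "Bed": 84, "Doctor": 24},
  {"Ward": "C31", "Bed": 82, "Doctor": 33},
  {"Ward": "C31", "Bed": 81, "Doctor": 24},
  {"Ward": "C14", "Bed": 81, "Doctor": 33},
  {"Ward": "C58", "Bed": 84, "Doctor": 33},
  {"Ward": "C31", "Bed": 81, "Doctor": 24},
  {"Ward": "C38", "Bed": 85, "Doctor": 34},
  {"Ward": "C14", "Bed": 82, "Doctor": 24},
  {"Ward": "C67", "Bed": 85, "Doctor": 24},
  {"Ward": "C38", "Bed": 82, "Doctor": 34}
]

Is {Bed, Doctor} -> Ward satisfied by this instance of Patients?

(Bed=84, Doctor=24): 2 rows → Ward = C71, C71 ✓
(Bed=81, Doctor=33): 2 rows → Ward = C14, C14 ✓
(Bed=84, Doctor=34): 1 row → Ward = C35 ✓
(Bed=85, Doctor=34): 2 rows → Ward = C38, C38 ✓
(Bed=82, Doctor=33): 1 row → Ward = C31 ✓
(Bed=81, Doctor=24): 2 rows → Ward = C31, C31 ✓
(Bed=84, Doctor=33): 1 row → Ward = C58 ✓
(Bed=82, Doctor=24): 1 row → Ward = C14 ✓
(Bed=85, Doctor=24): 1 row → Ward = C67 ✓
(Bed=82, Doctor=34): 1 row → Ward = C38 ✓
Every {Bed, Doctor} value is associated with a single Ward value, so {Bed, Doctor} -> Ward holds.

Yes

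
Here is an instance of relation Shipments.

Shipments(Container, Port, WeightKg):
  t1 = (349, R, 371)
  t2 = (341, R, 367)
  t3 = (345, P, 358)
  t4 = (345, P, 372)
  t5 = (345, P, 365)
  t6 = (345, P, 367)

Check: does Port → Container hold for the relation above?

No

Port=R: rows 1, 2 → Container takes values {349, 341} — violation
Port=P: rows 3, 4, 5, 6 → Container = 345, 345, 345, 345 ✓
Two rows agree on Port but differ on Container, so Port → Container does not hold.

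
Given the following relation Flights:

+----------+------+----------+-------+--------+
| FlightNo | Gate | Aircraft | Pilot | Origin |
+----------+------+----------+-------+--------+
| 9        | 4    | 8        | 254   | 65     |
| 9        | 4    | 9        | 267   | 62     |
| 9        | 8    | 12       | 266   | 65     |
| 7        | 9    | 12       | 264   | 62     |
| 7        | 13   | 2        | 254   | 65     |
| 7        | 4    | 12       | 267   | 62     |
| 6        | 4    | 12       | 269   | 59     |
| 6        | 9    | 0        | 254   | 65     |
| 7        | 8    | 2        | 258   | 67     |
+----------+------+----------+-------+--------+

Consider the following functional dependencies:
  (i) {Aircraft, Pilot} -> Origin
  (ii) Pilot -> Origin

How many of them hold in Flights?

(i) {Aircraft, Pilot} -> Origin: every LHS value maps to a single RHS value — holds.
(ii) Pilot -> Origin: every LHS value maps to a single RHS value — holds.
2 of the 2 dependencies hold.

2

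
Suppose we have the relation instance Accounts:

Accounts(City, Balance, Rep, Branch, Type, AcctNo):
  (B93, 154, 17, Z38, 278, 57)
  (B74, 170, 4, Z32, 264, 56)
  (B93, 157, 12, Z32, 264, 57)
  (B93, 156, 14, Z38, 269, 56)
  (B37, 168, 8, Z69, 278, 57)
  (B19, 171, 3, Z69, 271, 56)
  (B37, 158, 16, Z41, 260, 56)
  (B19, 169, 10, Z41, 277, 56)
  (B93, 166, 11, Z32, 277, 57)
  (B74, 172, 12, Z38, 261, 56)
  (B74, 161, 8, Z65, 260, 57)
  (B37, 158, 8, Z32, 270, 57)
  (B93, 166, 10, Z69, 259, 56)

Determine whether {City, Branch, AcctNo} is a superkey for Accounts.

No

Two distinct rows share (City=B93, Branch=Z32, AcctNo=57), so {City, Branch, AcctNo} does not determine every attribute — not a superkey.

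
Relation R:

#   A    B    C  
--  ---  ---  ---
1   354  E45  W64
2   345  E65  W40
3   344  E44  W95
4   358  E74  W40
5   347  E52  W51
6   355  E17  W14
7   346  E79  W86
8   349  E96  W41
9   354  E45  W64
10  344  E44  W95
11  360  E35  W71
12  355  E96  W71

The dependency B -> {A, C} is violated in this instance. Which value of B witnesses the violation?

B=E45: rows 1, 9 → {A,C} = (354, W64), (354, W64) ✓
B=E65: row 2 → {A,C} = (345, W40) ✓
B=E44: rows 3, 10 → {A,C} = (344, W95), (344, W95) ✓
B=E74: row 4 → {A,C} = (358, W40) ✓
B=E52: row 5 → {A,C} = (347, W51) ✓
B=E17: row 6 → {A,C} = (355, W14) ✓
B=E79: row 7 → {A,C} = (346, W86) ✓
B=E96: rows 8, 12 → {A,C} takes values {(349, W41), (355, W71)} — violation
B=E35: row 11 → {A,C} = (360, W71) ✓
The only B value with inconsistent RHS is B=E96.

E96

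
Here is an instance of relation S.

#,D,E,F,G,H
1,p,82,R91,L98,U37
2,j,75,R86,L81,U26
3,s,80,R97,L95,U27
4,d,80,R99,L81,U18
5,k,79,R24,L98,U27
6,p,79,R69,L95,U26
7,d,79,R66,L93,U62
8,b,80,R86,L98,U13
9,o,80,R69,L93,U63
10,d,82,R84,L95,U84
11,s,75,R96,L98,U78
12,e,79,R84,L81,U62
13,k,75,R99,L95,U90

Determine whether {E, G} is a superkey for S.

Yes

All 13 rows have distinct {E, G} values, so {E, G} → (all attributes) holds and {E, G} is a superkey.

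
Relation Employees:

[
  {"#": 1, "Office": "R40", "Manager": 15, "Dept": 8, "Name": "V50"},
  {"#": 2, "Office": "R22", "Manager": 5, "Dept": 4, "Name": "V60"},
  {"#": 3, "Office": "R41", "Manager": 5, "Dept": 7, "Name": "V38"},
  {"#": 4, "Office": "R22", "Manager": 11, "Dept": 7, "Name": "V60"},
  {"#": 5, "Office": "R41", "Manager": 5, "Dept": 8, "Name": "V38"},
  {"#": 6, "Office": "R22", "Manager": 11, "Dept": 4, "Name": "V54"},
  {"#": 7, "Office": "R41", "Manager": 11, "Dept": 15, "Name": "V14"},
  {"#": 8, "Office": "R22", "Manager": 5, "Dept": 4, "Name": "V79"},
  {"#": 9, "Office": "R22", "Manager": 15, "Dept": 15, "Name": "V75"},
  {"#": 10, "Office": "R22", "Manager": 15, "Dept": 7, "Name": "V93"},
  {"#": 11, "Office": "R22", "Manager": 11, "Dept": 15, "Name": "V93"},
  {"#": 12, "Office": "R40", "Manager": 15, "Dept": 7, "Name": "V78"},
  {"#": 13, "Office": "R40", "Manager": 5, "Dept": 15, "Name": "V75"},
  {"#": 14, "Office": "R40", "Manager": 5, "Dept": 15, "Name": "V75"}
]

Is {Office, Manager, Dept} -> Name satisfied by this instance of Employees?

(Office=R40, Manager=15, Dept=8): row 1 → Name = V50 ✓
(Office=R22, Manager=5, Dept=4): rows 2, 8 → Name takes values {V60, V79} — violation
(Office=R41, Manager=5, Dept=7): row 3 → Name = V38 ✓
(Office=R22, Manager=11, Dept=7): row 4 → Name = V60 ✓
(Office=R41, Manager=5, Dept=8): row 5 → Name = V38 ✓
(Office=R22, Manager=11, Dept=4): row 6 → Name = V54 ✓
(Office=R41, Manager=11, Dept=15): row 7 → Name = V14 ✓
(Office=R22, Manager=15, Dept=15): row 9 → Name = V75 ✓
(Office=R22, Manager=15, Dept=7): row 10 → Name = V93 ✓
(Office=R22, Manager=11, Dept=15): row 11 → Name = V93 ✓
(Office=R40, Manager=15, Dept=7): row 12 → Name = V78 ✓
(Office=R40, Manager=5, Dept=15): rows 13, 14 → Name = V75, V75 ✓
Two rows agree on {Office, Manager, Dept} but differ on Name, so {Office, Manager, Dept} -> Name does not hold.

No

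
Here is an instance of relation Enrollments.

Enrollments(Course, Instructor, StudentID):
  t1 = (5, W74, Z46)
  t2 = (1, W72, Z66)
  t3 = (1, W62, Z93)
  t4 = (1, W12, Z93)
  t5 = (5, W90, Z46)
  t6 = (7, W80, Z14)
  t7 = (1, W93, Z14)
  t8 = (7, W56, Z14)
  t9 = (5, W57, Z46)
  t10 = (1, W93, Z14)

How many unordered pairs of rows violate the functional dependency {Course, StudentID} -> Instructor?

5

(Course=5, StudentID=Z46): violating pairs (1,5), (1,9), (5,9) — 3 pairs.
(Course=1, StudentID=Z93): violating pairs (3,4) — 1 pair.
(Course=7, StudentID=Z14): violating pairs (6,8) — 1 pair.
(Course=1, StudentID=Z14): all 2 rows agree on Instructor — 0 pairs.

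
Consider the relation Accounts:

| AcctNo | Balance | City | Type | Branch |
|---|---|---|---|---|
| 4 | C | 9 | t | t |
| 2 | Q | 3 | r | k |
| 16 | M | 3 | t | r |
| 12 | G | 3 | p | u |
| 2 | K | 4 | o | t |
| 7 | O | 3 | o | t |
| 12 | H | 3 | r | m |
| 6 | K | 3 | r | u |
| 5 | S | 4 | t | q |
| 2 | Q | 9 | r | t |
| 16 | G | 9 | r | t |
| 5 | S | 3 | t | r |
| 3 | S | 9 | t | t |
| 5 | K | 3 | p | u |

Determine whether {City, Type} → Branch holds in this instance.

(City=9, Type=t): 2 rows → Branch = t, t ✓
(City=3, Type=r): 3 rows → Branch takes values {k, m, u} — violation
(City=3, Type=t): 2 rows → Branch = r, r ✓
(City=3, Type=p): 2 rows → Branch = u, u ✓
(City=4, Type=o): 1 row → Branch = t ✓
(City=3, Type=o): 1 row → Branch = t ✓
(City=4, Type=t): 1 row → Branch = q ✓
(City=9, Type=r): 2 rows → Branch = t, t ✓
Two rows agree on {City, Type} but differ on Branch, so {City, Type} → Branch does not hold.

No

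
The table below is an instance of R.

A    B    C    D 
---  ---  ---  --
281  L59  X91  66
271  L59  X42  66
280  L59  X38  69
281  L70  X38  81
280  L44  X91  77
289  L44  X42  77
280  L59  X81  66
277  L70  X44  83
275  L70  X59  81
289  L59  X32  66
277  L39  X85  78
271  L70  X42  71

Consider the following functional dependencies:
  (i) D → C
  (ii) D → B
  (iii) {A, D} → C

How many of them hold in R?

(i) D → C: D=66: 4 rows → C takes values {X91, X42, X81, X32} — violation; D=81: 2 rows → C takes values {X38, X59} — violation; D=77: 2 rows → C takes values {X91, X42} — violation — fails.
(ii) D → B: every LHS value maps to a single RHS value — holds.
(iii) {A, D} → C: every LHS value maps to a single RHS value — holds.
2 of the 3 dependencies hold.

2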